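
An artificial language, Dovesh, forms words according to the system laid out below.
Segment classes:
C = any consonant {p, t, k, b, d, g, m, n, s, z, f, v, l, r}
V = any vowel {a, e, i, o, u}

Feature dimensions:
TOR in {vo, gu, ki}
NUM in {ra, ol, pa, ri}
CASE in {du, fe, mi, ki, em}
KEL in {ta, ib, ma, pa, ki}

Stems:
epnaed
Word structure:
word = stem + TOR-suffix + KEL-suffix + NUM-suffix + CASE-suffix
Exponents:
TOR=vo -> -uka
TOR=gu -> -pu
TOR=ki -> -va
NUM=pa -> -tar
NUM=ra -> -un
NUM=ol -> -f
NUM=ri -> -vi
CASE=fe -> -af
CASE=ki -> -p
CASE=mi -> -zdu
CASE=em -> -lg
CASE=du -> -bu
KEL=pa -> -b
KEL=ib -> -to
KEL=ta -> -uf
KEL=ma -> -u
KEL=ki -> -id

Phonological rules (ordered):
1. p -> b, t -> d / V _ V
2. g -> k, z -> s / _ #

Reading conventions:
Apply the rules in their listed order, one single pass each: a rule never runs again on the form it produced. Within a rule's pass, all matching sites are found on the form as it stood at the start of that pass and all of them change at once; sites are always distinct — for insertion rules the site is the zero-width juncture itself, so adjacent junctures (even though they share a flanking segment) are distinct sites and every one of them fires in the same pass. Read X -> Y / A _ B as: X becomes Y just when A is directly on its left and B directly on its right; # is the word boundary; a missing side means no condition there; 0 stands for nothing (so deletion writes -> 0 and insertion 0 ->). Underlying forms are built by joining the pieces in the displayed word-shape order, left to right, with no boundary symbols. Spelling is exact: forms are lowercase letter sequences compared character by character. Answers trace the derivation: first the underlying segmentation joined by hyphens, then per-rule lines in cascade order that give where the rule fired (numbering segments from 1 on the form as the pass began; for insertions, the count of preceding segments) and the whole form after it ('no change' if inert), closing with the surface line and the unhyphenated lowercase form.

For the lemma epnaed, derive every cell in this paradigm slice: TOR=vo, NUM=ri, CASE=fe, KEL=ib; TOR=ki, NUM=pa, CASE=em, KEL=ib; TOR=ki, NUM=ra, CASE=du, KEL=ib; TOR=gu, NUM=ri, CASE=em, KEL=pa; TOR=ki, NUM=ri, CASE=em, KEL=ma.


cell TOR=vo, NUM=ri, CASE=fe, KEL=ib:
underlying: epnaed-uka-to-vi-af
1. p -> b, t -> d / V _ V: fires at position(s) 10: epnaedukadoviaf
2. g -> k, z -> s / _ #: no change
surface: epnaedukadoviaf

cell TOR=ki, NUM=pa, CASE=em, KEL=ib:
underlying: epnaed-va-to-tar-lg
1. p -> b, t -> d / V _ V: fires at position(s) 9, 11: epnaedvadodarlg
2. g -> k, z -> s / _ #: fires at position(s) 15: epnaedvadodarlk
surface: epnaedvadodarlk

cell TOR=ki, NUM=ra, CASE=du, KEL=ib:
underlying: epnaed-va-to-un-bu
1. p -> b, t -> d / V _ V: fires at position(s) 9: epnaedvadounbu
2. g -> k, z -> s / _ #: no change
surface: epnaedvadounbu

cell TOR=gu, NUM=ri, CASE=em, KEL=pa:
underlying: epnaed-pu-b-vi-lg
1. p -> b, t -> d / V _ V: no change
2. g -> k, z -> s / _ #: fires at position(s) 13: epnaedpubvilk
surface: epnaedpubvilk

cell TOR=ki, NUM=ri, CASE=em, KEL=ma:
underlying: epnaed-va-u-vi-lg
1. p -> b, t -> d / V _ V: no change
2. g -> k, z -> s / _ #: fires at position(s) 13: epnaedvauvilk
surface: epnaedvauvilk


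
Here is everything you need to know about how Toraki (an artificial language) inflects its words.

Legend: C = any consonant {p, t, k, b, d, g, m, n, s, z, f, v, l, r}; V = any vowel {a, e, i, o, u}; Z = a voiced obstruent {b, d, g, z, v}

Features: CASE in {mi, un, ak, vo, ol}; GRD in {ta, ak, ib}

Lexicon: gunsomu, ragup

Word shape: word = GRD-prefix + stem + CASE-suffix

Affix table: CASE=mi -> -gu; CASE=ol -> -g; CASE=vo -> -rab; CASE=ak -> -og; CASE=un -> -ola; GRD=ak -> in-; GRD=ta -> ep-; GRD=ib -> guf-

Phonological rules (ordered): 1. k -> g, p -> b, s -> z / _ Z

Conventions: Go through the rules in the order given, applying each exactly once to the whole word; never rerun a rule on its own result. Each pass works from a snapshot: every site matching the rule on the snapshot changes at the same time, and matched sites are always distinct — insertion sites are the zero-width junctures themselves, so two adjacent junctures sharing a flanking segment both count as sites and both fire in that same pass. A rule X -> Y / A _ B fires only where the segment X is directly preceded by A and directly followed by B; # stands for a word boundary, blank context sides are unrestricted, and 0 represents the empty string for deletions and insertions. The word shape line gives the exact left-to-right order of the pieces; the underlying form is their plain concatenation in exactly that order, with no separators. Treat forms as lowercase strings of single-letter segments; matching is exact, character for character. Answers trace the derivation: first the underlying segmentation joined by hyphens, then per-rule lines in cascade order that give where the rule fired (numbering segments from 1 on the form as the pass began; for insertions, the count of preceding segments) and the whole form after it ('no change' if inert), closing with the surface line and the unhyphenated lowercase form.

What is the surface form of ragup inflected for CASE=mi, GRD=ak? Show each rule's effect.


underlying: in-ragup-gu
1. k -> g, p -> b, s -> z / _ Z: fires at position(s) 7: inragubgu
surface: inragubgu


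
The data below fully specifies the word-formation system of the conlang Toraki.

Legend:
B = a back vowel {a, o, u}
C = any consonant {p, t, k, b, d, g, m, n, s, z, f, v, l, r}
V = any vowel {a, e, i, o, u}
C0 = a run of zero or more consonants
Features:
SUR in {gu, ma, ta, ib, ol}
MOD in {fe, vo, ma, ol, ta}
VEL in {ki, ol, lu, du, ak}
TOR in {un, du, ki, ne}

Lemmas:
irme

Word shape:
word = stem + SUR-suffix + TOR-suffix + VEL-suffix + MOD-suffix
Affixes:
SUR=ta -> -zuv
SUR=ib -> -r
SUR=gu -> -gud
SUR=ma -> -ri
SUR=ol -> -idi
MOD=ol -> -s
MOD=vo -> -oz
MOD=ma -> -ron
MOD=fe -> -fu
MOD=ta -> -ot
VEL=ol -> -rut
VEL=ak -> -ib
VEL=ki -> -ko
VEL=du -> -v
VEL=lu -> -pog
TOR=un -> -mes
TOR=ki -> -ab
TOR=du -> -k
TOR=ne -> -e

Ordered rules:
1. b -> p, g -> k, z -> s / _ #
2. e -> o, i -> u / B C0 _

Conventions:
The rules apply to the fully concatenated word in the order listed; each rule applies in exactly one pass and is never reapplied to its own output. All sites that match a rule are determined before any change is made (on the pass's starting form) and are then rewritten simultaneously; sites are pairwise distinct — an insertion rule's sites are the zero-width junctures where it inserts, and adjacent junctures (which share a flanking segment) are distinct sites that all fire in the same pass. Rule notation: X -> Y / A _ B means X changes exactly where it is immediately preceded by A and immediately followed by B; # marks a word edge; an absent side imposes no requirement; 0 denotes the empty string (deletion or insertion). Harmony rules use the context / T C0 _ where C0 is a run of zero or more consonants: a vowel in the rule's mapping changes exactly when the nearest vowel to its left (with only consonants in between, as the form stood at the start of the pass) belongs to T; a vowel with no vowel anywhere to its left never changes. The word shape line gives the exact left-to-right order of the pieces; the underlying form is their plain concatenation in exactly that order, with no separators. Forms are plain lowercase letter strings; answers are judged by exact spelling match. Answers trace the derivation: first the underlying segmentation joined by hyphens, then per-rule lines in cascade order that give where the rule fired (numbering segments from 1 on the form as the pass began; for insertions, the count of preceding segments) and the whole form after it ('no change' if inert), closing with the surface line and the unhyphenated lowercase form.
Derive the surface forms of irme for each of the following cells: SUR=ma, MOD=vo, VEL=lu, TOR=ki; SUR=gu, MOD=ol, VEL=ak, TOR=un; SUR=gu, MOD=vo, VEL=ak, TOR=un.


cell SUR=ma, MOD=vo, VEL=lu, TOR=ki:
underlying: irme-ri-ab-pog-oz
1. b -> p, g -> k, z -> s / _ #: fires at position(s) 13: irmeriabpogos
2. e -> o, i -> u / B C0 _: no change
surface: irmeriabpogos

cell SUR=gu, MOD=ol, VEL=ak, TOR=un:
underlying: irme-gud-mes-ib-s
1. b -> p, g -> k, z -> s / _ #: no change
2. e -> o, i -> u / B C0 _: fires at position(s) 9: irmegudmosibs
surface: irmegudmosibs

cell SUR=gu, MOD=vo, VEL=ak, TOR=un:
underlying: irme-gud-mes-ib-oz
1. b -> p, g -> k, z -> s / _ #: fires at position(s) 14: irmegudmesibos
2. e -> o, i -> u / B C0 _: fires at position(s) 9: irmegudmosibos
surface: irmegudmosibos


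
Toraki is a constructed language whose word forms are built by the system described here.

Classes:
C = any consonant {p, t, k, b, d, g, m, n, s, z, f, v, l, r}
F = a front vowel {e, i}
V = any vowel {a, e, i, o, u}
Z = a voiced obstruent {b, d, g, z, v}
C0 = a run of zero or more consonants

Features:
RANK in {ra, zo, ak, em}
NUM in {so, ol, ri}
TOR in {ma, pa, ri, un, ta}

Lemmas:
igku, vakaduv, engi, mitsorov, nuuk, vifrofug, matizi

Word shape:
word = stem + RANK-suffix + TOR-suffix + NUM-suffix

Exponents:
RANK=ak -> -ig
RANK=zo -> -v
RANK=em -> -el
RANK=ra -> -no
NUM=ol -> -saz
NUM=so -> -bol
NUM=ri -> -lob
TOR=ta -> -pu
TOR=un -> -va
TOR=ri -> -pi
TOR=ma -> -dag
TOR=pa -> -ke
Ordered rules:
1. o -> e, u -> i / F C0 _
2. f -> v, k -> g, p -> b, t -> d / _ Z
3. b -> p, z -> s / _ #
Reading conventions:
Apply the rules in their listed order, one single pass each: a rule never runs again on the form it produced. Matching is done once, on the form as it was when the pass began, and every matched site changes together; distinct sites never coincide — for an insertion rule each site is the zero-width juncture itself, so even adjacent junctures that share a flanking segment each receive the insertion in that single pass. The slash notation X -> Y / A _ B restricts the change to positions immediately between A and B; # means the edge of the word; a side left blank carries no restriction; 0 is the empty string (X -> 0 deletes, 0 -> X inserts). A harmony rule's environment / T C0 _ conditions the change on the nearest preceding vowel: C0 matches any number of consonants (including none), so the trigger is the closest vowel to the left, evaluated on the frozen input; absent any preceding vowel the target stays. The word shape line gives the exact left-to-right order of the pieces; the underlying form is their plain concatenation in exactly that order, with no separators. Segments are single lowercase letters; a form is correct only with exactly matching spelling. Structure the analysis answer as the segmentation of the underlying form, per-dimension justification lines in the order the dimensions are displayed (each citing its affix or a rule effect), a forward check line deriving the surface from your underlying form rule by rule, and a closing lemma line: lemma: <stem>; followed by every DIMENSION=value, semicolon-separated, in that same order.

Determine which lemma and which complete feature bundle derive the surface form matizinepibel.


underlying: matizi-no-pi-bol
RANK=ra - signalled by the affix -no
NUM=so - signalled by the affix -bol
TOR=ri - signalled by the affix -pi
check: matizinopibol -> matizinepibel -> matizinepibel -> matizinepibel
lemma: matizi; RANK=ra; NUM=so; TOR=ri


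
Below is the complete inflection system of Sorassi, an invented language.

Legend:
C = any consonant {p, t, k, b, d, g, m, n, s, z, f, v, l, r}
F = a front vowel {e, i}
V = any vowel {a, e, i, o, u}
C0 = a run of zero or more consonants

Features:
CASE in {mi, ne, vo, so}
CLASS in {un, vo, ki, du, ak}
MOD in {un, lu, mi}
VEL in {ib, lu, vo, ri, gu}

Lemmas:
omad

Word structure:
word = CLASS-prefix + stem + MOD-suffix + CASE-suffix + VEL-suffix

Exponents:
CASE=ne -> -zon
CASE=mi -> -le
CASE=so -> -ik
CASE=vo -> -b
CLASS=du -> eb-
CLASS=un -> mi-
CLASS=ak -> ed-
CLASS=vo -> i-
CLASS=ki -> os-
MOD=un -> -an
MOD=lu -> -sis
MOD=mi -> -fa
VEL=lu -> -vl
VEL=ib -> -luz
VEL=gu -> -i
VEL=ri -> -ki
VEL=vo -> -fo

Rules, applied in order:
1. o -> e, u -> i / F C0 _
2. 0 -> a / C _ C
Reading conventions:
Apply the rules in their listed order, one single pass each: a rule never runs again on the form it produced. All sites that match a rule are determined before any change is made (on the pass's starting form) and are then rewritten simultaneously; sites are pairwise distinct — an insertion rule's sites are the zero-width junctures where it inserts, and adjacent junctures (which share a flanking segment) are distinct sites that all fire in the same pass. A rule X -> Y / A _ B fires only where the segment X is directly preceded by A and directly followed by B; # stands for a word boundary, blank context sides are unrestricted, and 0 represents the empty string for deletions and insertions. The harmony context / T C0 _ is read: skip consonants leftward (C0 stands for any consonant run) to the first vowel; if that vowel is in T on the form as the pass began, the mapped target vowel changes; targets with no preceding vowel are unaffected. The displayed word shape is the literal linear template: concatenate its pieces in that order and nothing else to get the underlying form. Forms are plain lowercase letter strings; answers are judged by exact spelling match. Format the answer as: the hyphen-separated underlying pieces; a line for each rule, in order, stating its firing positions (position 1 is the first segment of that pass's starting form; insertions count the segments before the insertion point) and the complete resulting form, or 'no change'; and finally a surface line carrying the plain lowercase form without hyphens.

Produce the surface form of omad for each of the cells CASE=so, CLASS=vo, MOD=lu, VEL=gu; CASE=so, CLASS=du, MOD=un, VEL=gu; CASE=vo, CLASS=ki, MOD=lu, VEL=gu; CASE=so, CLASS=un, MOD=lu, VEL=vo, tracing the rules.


cell CASE=so, CLASS=vo, MOD=lu, VEL=gu:
underlying: i-omad-sis-ik-i
1. o -> e, u -> i / F C0 _: fires at position(s) 2: iemadsisiki
2. 0 -> a / C _ C: inserts after position(s) 5: iemadasisiki
surface: iemadasisiki

cell CASE=so, CLASS=du, MOD=un, VEL=gu:
underlying: eb-omad-an-ik-i
1. o -> e, u -> i / F C0 _: fires at position(s) 3: ebemadaniki
2. 0 -> a / C _ C: no change
surface: ebemadaniki

cell CASE=vo, CLASS=ki, MOD=lu, VEL=gu:
underlying: os-omad-sis-b-i
1. o -> e, u -> i / F C0 _: no change
2. 0 -> a / C _ C: inserts after position(s) 6, 9: osomadasisabi
surface: osomadasisabi

cell CASE=so, CLASS=un, MOD=lu, VEL=vo:
underlying: mi-omad-sis-ik-fo
1. o -> e, u -> i / F C0 _: fires at position(s) 3, 13: miemadsisikfe
2. 0 -> a / C _ C: inserts after position(s) 6, 11: miemadasisikafe
surface: miemadasisikafe


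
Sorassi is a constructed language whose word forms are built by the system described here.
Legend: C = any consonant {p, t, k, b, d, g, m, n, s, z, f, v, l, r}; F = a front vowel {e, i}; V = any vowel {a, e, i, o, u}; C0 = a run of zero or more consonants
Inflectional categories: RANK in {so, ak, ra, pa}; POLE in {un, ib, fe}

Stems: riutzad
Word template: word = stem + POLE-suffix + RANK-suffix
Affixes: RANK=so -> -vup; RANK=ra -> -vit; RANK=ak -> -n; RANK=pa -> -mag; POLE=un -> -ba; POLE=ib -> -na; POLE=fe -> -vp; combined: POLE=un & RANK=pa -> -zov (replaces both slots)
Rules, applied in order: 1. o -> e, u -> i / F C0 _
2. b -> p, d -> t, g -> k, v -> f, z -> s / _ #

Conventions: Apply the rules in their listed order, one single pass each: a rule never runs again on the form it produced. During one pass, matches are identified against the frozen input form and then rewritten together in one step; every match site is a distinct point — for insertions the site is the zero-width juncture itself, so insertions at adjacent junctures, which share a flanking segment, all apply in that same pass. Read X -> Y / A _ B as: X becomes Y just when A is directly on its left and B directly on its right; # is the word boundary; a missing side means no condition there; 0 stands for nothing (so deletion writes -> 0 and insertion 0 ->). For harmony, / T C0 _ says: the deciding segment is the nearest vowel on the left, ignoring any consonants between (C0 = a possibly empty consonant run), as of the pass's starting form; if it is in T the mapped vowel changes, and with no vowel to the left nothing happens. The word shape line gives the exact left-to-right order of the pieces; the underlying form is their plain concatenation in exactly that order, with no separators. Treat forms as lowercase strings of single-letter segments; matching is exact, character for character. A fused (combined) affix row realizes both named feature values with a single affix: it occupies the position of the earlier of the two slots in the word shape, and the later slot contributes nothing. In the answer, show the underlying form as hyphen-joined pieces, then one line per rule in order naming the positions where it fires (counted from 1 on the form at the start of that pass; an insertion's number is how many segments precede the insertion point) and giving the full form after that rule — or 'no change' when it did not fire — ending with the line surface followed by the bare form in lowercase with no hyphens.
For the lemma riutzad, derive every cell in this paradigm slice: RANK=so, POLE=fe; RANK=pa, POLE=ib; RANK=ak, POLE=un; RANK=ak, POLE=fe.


cell RANK=so, POLE=fe:
underlying: riutzad-vp-vup
1. o -> e, u -> i / F C0 _: fires at position(s) 3: riitzadvpvup
2. b -> p, d -> t, g -> k, v -> f, z -> s / _ #: no change
surface: riitzadvpvup

cell RANK=pa, POLE=ib:
underlying: riutzad-na-mag
1. o -> e, u -> i / F C0 _: fires at position(s) 3: riitzadnamag
2. b -> p, d -> t, g -> k, v -> f, z -> s / _ #: fires at position(s) 12: riitzadnamak
surface: riitzadnamak

cell RANK=ak, POLE=un:
underlying: riutzad-ba-n
1. o -> e, u -> i / F C0 _: fires at position(s) 3: riitzadban
2. b -> p, d -> t, g -> k, v -> f, z -> s / _ #: no change
surface: riitzadban

cell RANK=ak, POLE=fe:
underlying: riutzad-vp-n
1. o -> e, u -> i / F C0 _: fires at position(s) 3: riitzadvpn
2. b -> p, d -> t, g -> k, v -> f, z -> s / _ #: no change
surface: riitzadvpn


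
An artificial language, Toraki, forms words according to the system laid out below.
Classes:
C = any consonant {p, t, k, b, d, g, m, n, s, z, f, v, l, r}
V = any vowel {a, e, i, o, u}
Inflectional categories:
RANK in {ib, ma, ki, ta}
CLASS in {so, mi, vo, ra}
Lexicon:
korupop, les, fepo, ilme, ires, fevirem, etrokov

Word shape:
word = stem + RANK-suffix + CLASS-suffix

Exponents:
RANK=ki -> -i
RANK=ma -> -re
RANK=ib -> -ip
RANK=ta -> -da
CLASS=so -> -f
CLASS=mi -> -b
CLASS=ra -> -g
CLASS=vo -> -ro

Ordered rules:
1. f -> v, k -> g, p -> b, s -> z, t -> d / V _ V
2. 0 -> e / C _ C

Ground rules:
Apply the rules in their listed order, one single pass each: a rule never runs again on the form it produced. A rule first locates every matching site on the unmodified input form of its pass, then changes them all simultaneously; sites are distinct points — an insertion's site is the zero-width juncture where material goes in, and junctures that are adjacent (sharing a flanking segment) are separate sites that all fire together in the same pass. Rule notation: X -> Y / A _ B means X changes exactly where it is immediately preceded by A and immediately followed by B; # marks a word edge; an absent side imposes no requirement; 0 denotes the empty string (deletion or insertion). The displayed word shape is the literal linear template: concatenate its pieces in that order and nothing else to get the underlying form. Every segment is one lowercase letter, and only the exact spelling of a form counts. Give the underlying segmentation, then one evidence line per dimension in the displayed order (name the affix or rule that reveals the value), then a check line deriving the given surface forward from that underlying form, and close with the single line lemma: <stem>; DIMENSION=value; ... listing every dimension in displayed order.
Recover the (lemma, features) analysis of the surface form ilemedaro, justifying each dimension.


underlying: ilme-da-ro
RANK=ta - signalled by the affix -da
CLASS=vo - signalled by the affix -ro
check: ilmedaro -> ilmedaro -> ilemedaro
lemma: ilme; RANK=ta; CLASS=vo


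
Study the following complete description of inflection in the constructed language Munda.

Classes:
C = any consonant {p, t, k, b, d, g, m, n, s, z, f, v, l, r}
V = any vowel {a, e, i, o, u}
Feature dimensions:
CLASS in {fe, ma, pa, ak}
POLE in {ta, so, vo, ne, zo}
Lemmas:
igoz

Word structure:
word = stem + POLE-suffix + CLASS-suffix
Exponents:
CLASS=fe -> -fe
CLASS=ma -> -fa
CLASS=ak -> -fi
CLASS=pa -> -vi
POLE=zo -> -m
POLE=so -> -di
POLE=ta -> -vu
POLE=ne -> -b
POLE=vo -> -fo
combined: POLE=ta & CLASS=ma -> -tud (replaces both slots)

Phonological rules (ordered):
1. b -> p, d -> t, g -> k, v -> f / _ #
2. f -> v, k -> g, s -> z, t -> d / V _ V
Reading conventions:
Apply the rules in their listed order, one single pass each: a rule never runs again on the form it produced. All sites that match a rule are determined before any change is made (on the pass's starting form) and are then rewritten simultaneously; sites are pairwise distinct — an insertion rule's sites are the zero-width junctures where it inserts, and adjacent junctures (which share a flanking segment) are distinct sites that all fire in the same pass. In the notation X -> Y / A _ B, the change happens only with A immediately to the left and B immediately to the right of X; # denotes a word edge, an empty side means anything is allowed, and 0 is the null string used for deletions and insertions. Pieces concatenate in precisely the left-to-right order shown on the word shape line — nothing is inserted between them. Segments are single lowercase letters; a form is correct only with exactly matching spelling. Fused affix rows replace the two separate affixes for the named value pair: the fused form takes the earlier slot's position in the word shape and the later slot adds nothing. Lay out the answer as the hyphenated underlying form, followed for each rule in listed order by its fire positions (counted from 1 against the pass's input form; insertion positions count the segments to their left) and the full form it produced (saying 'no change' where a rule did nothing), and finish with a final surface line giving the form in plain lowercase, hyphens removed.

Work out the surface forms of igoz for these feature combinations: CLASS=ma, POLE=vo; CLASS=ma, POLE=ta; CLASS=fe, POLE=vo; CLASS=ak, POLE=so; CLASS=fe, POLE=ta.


cell CLASS=ma, POLE=vo:
underlying: igoz-fo-fa
1. b -> p, d -> t, g -> k, v -> f / _ #: no change
2. f -> v, k -> g, s -> z, t -> d / V _ V: fires at position(s) 7: igozfova
surface: igozfova

cell CLASS=ma, POLE=ta:
underlying: igoz-tud
1. b -> p, d -> t, g -> k, v -> f / _ #: fires at position(s) 7: igoztut
2. f -> v, k -> g, s -> z, t -> d / V _ V: no change
surface: igoztut

cell CLASS=fe, POLE=vo:
underlying: igoz-fo-fe
1. b -> p, d -> t, g -> k, v -> f / _ #: no change
2. f -> v, k -> g, s -> z, t -> d / V _ V: fires at position(s) 7: igozfove
surface: igozfove

cell CLASS=ak, POLE=so:
underlying: igoz-di-fi
1. b -> p, d -> t, g -> k, v -> f / _ #: no change
2. f -> v, k -> g, s -> z, t -> d / V _ V: fires at position(s) 7: igozdivi
surface: igozdivi

cell CLASS=fe, POLE=ta:
underlying: igoz-vu-fe
1. b -> p, d -> t, g -> k, v -> f / _ #: no change
2. f -> v, k -> g, s -> z, t -> d / V _ V: fires at position(s) 7: igozvuve
surface: igozvuve


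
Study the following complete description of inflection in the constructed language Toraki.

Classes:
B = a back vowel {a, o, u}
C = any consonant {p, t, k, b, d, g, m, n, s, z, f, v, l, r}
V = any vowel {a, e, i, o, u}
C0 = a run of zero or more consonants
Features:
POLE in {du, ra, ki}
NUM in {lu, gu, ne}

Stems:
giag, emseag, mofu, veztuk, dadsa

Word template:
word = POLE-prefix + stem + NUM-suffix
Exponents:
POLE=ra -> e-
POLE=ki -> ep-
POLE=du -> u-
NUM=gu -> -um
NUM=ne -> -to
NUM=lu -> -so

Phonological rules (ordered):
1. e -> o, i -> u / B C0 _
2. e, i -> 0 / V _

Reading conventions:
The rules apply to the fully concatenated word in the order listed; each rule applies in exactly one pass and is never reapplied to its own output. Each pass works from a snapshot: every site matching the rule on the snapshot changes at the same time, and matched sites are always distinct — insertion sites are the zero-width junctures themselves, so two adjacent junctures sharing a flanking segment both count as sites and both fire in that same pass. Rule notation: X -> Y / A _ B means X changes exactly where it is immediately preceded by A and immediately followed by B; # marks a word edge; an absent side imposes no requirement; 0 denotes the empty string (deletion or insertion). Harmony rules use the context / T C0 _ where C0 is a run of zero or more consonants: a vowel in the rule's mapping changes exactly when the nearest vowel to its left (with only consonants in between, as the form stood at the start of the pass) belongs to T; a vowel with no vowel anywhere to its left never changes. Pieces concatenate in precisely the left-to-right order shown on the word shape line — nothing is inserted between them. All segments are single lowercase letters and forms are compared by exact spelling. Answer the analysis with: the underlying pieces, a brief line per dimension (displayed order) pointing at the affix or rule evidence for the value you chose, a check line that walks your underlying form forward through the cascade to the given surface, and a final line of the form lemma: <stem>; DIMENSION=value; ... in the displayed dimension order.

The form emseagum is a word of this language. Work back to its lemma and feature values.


underlying: e-emseag-um
POLE=ra - signalled by the affix e-
NUM=gu - signalled by the affix -um
check: eemseagum -> eemseagum -> emseagum
lemma: emseag; POLE=ra; NUM=gu


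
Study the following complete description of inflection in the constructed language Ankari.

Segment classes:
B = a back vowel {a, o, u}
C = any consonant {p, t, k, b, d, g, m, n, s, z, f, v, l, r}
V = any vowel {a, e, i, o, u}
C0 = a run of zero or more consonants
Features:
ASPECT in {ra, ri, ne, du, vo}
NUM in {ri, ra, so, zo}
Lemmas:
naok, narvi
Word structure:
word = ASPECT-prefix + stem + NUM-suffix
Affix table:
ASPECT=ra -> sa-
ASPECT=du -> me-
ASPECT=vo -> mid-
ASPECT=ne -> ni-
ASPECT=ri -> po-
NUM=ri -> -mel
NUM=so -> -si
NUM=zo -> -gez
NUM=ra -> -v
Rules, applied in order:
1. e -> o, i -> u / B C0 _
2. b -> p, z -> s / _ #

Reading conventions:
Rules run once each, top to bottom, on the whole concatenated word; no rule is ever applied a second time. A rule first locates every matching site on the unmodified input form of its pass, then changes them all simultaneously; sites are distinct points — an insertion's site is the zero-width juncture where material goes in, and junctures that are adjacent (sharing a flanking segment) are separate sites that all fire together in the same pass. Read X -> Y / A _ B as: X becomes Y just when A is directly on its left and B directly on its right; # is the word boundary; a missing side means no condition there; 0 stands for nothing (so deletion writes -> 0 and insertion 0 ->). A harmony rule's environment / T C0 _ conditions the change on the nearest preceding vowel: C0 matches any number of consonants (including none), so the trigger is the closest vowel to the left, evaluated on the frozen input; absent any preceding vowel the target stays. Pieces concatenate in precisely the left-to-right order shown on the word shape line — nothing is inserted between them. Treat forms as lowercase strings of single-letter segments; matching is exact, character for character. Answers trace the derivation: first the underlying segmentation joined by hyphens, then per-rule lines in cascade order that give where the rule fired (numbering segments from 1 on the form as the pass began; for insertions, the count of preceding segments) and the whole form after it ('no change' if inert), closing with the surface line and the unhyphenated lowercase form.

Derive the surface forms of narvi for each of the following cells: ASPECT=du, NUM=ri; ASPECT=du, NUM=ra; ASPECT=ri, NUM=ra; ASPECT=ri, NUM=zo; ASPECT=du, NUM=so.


cell ASPECT=du, NUM=ri:
underlying: me-narvi-mel
1. e -> o, i -> u / B C0 _: fires at position(s) 7: menarvumel
2. b -> p, z -> s / _ #: no change
surface: menarvumel

cell ASPECT=du, NUM=ra:
underlying: me-narvi-v
1. e -> o, i -> u / B C0 _: fires at position(s) 7: menarvuv
2. b -> p, z -> s / _ #: no change
surface: menarvuv

cell ASPECT=ri, NUM=ra:
underlying: po-narvi-v
1. e -> o, i -> u / B C0 _: fires at position(s) 7: ponarvuv
2. b -> p, z -> s / _ #: no change
surface: ponarvuv

cell ASPECT=ri, NUM=zo:
underlying: po-narvi-gez
1. e -> o, i -> u / B C0 _: fires at position(s) 7: ponarvugez
2. b -> p, z -> s / _ #: fires at position(s) 10: ponarvuges
surface: ponarvuges

cell ASPECT=du, NUM=so:
underlying: me-narvi-si
1. e -> o, i -> u / B C0 _: fires at position(s) 7: menarvusi
2. b -> p, z -> s / _ #: no change
surface: menarvusi


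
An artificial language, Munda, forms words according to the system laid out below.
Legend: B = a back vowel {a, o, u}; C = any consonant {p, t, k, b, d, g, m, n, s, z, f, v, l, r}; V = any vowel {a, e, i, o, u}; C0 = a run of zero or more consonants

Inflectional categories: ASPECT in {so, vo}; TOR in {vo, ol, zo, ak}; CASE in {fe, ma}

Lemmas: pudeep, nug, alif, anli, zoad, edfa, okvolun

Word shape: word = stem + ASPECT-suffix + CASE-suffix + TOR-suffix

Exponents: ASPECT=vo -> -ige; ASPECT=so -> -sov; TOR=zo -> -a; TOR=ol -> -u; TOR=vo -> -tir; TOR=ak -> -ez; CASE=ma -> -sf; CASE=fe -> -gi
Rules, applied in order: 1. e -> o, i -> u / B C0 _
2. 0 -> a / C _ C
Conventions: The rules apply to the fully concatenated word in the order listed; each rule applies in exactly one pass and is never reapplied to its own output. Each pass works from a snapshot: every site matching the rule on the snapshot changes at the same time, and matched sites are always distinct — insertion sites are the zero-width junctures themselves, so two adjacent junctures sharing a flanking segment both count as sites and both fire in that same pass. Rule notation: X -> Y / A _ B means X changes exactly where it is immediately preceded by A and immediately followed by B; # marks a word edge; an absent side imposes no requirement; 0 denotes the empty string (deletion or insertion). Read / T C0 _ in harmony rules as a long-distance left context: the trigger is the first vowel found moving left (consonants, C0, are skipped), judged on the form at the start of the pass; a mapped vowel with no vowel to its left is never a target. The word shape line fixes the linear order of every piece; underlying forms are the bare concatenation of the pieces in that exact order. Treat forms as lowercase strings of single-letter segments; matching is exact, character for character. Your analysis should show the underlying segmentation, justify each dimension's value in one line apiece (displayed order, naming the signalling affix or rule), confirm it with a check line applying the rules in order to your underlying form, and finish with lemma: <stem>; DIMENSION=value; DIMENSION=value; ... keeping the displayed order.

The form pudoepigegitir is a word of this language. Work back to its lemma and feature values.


underlying: pudeep-ige-gi-tir
ASPECT=vo - signalled by the affix -ige
TOR=vo - signalled by the affix -tir
CASE=fe - signalled by the affix -gi
check: pudeepigegitir -> pudoepigegitir -> pudoepigegitir
lemma: pudeep; ASPECT=vo; TOR=vo; CASE=fe


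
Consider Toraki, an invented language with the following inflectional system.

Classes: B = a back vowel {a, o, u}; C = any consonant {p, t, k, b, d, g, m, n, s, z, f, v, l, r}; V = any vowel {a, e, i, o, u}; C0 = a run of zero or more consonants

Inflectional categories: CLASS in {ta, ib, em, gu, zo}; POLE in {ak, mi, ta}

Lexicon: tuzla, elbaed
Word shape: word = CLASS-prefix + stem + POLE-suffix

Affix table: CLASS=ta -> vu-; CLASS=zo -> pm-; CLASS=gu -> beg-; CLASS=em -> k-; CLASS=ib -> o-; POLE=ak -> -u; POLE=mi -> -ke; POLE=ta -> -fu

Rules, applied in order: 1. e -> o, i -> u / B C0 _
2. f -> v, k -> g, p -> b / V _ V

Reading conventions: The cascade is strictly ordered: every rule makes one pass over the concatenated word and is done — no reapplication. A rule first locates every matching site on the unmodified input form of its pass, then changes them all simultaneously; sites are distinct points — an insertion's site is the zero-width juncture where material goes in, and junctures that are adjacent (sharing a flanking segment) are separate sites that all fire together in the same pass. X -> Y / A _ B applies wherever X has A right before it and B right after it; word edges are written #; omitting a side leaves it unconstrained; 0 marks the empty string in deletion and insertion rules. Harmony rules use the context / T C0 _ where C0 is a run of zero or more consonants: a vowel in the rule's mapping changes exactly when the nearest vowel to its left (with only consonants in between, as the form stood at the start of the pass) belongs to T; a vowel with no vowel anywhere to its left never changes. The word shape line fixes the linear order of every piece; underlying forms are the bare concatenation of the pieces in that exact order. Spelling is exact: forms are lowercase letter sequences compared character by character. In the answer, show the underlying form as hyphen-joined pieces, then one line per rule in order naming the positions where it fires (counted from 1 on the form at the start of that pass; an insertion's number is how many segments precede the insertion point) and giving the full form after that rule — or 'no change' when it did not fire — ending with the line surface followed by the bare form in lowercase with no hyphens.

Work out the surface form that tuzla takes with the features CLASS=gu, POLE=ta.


underlying: beg-tuzla-fu
1. e -> o, i -> u / B C0 _: no change
2. f -> v, k -> g, p -> b / V _ V: fires at position(s) 9: begtuzlavu
surface: begtuzlavu


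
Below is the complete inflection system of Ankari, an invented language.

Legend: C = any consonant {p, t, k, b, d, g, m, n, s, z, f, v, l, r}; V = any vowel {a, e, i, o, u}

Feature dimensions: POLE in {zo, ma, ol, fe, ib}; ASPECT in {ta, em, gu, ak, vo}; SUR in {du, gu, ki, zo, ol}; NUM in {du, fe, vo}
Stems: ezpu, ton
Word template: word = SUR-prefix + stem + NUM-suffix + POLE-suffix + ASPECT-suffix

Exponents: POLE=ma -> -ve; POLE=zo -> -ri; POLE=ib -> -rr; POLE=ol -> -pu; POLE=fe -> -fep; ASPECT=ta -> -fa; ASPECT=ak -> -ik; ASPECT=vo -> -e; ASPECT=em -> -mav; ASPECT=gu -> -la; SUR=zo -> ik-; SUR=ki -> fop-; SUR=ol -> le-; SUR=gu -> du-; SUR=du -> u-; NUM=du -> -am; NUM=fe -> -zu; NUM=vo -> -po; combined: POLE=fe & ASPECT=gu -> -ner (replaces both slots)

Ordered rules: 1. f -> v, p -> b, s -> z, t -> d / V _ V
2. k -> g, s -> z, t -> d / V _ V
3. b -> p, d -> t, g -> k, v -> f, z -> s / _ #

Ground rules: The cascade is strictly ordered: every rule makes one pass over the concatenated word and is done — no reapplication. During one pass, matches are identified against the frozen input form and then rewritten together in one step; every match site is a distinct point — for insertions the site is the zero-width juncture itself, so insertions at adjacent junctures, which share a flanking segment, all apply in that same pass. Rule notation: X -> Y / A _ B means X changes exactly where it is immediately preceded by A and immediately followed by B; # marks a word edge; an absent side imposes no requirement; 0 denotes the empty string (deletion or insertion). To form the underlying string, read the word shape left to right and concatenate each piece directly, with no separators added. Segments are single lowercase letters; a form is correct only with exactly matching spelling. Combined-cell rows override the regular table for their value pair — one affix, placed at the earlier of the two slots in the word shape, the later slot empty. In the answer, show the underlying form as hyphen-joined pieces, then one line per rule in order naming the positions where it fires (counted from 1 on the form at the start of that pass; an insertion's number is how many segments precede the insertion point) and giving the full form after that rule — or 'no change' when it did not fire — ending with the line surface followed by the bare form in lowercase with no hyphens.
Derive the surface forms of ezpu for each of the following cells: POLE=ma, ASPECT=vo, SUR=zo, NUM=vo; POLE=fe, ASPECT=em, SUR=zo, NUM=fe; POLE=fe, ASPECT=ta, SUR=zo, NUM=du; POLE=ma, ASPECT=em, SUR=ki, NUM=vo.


cell POLE=ma, ASPECT=vo, SUR=zo, NUM=vo:
underlying: ik-ezpu-po-ve-e
1. f -> v, p -> b, s -> z, t -> d / V _ V: fires at position(s) 7: ikezpubovee
2. k -> g, s -> z, t -> d / V _ V: fires at position(s) 2: igezpubovee
3. b -> p, d -> t, g -> k, v -> f, z -> s / _ #: no change
surface: igezpubovee

cell POLE=fe, ASPECT=em, SUR=zo, NUM=fe:
underlying: ik-ezpu-zu-fep-mav
1. f -> v, p -> b, s -> z, t -> d / V _ V: fires at position(s) 9: ikezpuzuvepmav
2. k -> g, s -> z, t -> d / V _ V: fires at position(s) 2: igezpuzuvepmav
3. b -> p, d -> t, g -> k, v -> f, z -> s / _ #: fires at position(s) 14: igezpuzuvepmaf
surface: igezpuzuvepmaf

cell POLE=fe, ASPECT=ta, SUR=zo, NUM=du:
underlying: ik-ezpu-am-fep-fa
1. f -> v, p -> b, s -> z, t -> d / V _ V: no change
2. k -> g, s -> z, t -> d / V _ V: fires at position(s) 2: igezpuamfepfa
3. b -> p, d -> t, g -> k, v -> f, z -> s / _ #: no change
surface: igezpuamfepfa

cell POLE=ma, ASPECT=em, SUR=ki, NUM=vo:
underlying: fop-ezpu-po-ve-mav
1. f -> v, p -> b, s -> z, t -> d / V _ V: fires at position(s) 3, 8: fobezpubovemav
2. k -> g, s -> z, t -> d / V _ V: no change
3. b -> p, d -> t, g -> k, v -> f, z -> s / _ #: fires at position(s) 14: fobezpubovemaf
surface: fobezpubovemaf


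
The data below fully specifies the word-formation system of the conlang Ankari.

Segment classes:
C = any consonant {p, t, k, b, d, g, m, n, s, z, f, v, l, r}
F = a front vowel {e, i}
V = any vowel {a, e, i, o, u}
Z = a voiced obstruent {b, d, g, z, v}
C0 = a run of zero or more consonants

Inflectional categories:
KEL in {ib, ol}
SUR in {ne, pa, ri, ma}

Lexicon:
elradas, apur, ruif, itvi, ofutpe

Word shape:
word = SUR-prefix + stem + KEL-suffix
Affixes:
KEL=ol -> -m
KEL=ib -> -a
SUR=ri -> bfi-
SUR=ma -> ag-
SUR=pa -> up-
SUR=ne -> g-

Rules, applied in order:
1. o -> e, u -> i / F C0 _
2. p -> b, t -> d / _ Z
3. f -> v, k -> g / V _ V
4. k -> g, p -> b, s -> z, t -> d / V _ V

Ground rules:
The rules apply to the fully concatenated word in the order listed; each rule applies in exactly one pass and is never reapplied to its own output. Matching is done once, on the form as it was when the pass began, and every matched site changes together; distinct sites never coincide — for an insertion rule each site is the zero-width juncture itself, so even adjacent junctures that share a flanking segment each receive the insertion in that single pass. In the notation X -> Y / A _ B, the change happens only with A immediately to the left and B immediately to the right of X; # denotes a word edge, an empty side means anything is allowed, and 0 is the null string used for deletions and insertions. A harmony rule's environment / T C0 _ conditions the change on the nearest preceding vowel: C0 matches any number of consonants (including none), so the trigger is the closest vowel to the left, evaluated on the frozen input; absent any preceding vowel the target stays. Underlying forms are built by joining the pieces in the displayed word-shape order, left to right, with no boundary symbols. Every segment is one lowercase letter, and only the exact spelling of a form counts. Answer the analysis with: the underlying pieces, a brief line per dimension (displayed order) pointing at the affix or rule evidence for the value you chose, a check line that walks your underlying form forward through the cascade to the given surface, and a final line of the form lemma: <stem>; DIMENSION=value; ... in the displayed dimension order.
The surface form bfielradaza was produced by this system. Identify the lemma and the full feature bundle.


underlying: bfi-elradas-a
KEL=ib - signalled by the affix -a
SUR=ri - signalled by the affix bfi-
check: bfielradasa -> bfielradasa -> bfielradasa -> bfielradasa -> bfielradaza
lemma: elradas; KEL=ib; SUR=ri
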